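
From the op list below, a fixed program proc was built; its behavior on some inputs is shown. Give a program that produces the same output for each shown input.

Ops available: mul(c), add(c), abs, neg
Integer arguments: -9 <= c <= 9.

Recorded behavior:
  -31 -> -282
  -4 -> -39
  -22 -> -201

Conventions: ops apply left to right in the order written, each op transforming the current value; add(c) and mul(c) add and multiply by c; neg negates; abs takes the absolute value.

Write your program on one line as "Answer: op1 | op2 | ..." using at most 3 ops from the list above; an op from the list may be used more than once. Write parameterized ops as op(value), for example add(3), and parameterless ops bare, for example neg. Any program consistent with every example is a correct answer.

neg | mul(-9) | add(-3)

Check, running the answer program on each example:
  -31 -> 31 -> -279 -> -282
  -4 -> 4 -> -36 -> -39
  -22 -> 22 -> -198 -> -201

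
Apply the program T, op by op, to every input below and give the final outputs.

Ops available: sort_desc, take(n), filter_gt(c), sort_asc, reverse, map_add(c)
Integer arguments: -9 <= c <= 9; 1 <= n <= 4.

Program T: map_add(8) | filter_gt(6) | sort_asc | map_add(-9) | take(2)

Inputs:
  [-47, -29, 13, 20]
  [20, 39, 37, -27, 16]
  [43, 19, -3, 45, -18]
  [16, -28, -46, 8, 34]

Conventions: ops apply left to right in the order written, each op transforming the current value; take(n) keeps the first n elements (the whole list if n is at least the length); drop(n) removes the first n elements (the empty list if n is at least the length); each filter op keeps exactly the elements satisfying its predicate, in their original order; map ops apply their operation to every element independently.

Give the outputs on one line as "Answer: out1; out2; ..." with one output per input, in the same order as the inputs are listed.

[12, 19]; [15, 19]; [18, 42]; [7, 15]

Execution, op by op:
  [-47, -29, 13, 20] -> [-39, -21, 21, 28] -> [21, 28] -> [21, 28] -> [12, 19] -> [12, 19]
  [20, 39, 37, -27, 16] -> [28, 47, 45, -19, 24] -> [28, 47, 45, 24] -> [24, 28, 45, 47] -> [15, 19, 36, 38] -> [15, 19]
  [43, 19, -3, 45, -18] -> [51, 27, 5, 53, -10] -> [51, 27, 53] -> [27, 51, 53] -> [18, 42, 44] -> [18, 42]
  [16, -28, -46, 8, 34] -> [24, -20, -38, 16, 42] -> [24, 16, 42] -> [16, 24, 42] -> [7, 15, 33] -> [7, 15]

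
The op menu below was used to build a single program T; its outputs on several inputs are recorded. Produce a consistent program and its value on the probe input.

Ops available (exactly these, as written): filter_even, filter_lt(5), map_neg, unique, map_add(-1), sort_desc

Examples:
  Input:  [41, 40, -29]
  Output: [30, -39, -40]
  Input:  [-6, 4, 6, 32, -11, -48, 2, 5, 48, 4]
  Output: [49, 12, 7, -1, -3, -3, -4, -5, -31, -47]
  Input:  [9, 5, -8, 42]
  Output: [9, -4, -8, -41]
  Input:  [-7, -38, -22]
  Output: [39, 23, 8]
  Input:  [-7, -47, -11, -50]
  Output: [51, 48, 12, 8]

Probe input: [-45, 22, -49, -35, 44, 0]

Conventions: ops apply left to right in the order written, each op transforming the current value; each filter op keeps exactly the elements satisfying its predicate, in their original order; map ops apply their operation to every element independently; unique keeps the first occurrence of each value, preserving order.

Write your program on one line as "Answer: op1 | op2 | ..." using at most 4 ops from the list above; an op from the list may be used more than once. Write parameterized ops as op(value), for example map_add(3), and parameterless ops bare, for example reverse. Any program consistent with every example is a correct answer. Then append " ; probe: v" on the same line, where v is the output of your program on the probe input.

map_add(-1) | map_neg | sort_desc ; probe: [50, 46, 36, 1, -21, -43]

Check, running the answer program on each example:
  [41, 40, -29] -> [40, 39, -30] -> [-40, -39, 30] -> [30, -39, -40]
  [-6, 4, 6, 32, -11, -48, 2, 5, 48, 4] -> [-7, 3, 5, 31, -12, -49, 1, 4, 47, 3] -> [7, -3, -5, -31, 12, 49, -1, -4, -47, -3] -> [49, 12, 7, -1, -3, -3, -4, -5, -31, -47]
  [9, 5, -8, 42] -> [8, 4, -9, 41] -> [-8, -4, 9, -41] -> [9, -4, -8, -41]
  [-7, -38, -22] -> [-8, -39, -23] -> [8, 39, 23] -> [39, 23, 8]
  [-7, -47, -11, -50] -> [-8, -48, -12, -51] -> [8, 48, 12, 51] -> [51, 48, 12, 8]
  probe: [-45, 22, -49, -35, 44, 0] -> [-46, 21, -50, -36, 43, -1] -> [46, -21, 50, 36, -43, 1] -> [50, 46, 36, 1, -21, -43]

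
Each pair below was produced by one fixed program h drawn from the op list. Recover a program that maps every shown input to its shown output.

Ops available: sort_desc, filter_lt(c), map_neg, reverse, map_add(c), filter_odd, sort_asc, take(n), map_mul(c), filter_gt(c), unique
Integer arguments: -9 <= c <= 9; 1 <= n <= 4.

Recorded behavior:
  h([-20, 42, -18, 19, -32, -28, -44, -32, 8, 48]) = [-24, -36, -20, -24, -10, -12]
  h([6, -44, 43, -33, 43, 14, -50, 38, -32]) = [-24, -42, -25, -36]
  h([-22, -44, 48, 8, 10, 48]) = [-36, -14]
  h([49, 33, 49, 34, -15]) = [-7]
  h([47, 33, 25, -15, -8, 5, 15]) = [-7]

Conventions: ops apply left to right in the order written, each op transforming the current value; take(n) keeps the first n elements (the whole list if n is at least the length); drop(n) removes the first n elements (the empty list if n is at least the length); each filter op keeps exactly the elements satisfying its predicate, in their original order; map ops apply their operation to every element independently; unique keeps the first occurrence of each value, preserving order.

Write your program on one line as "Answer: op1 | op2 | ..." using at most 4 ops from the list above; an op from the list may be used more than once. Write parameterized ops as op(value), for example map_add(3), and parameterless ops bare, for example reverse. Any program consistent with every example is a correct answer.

map_add(8) | filter_lt(-2) | reverse

Check, running the answer program on each example:
  [-20, 42, -18, 19, -32, -28, -44, -32, 8, 48] -> [-12, 50, -10, 27, -24, -20, -36, -24, 16, 56] -> [-12, -10, -24, -20, -36, -24] -> [-24, -36, -20, -24, -10, -12]
  [6, -44, 43, -33, 43, 14, -50, 38, -32] -> [14, -36, 51, -25, 51, 22, -42, 46, -24] -> [-36, -25, -42, -24] -> [-24, -42, -25, -36]
  [-22, -44, 48, 8, 10, 48] -> [-14, -36, 56, 16, 18, 56] -> [-14, -36] -> [-36, -14]
  [49, 33, 49, 34, -15] -> [57, 41, 57, 42, -7] -> [-7] -> [-7]
  [47, 33, 25, -15, -8, 5, 15] -> [55, 41, 33, -7, 0, 13, 23] -> [-7] -> [-7]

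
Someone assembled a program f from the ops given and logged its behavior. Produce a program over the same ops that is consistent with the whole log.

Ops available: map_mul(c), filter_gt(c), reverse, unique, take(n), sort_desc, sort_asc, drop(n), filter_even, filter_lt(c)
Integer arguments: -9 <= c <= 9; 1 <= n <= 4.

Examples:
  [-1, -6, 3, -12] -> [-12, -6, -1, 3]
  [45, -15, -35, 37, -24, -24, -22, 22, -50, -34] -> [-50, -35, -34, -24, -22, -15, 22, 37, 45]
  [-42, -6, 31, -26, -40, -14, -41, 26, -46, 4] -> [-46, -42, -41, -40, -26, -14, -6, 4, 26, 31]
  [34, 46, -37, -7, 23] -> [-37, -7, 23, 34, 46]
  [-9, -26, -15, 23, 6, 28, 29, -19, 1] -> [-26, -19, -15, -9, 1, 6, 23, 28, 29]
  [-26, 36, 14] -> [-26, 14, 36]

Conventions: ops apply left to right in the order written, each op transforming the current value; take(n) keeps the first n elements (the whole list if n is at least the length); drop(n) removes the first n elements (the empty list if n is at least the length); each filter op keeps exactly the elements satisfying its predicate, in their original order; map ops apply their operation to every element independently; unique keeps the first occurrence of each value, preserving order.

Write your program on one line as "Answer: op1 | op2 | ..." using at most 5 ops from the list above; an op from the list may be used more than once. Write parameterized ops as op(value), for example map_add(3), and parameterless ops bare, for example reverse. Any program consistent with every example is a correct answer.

reverse | unique | reverse | sort_asc

Check, running the answer program on each example:
  [-1, -6, 3, -12] -> [-12, 3, -6, -1] -> [-12, 3, -6, -1] -> [-1, -6, 3, -12] -> [-12, -6, -1, 3]
  [45, -15, -35, 37, -24, -24, -22, 22, -50, -34] -> [-34, -50, 22, -22, -24, -24, 37, -35, -15, 45] -> [-34, -50, 22, -22, -24, 37, -35, -15, 45] -> [45, -15, -35, 37, -24, -22, 22, -50, -34] -> [-50, -35, -34, -24, -22, -15, 22, 37, 45]
  [-42, -6, 31, -26, -40, -14, -41, 26, -46, 4] -> [4, -46, 26, -41, -14, -40, -26, 31, -6, -42] -> [4, -46, 26, -41, -14, -40, -26, 31, -6, -42] -> [-42, -6, 31, -26, -40, -14, -41, 26, -46, 4] -> [-46, -42, -41, -40, -26, -14, -6, 4, 26, 31]
  [34, 46, -37, -7, 23] -> [23, -7, -37, 46, 34] -> [23, -7, -37, 46, 34] -> [34, 46, -37, -7, 23] -> [-37, -7, 23, 34, 46]
  [-9, -26, -15, 23, 6, 28, 29, -19, 1] -> [1, -19, 29, 28, 6, 23, -15, -26, -9] -> [1, -19, 29, 28, 6, 23, -15, -26, -9] -> [-9, -26, -15, 23, 6, 28, 29, -19, 1] -> [-26, -19, -15, -9, 1, 6, 23, 28, 29]
  [-26, 36, 14] -> [14, 36, -26] -> [14, 36, -26] -> [-26, 36, 14] -> [-26, 14, 36]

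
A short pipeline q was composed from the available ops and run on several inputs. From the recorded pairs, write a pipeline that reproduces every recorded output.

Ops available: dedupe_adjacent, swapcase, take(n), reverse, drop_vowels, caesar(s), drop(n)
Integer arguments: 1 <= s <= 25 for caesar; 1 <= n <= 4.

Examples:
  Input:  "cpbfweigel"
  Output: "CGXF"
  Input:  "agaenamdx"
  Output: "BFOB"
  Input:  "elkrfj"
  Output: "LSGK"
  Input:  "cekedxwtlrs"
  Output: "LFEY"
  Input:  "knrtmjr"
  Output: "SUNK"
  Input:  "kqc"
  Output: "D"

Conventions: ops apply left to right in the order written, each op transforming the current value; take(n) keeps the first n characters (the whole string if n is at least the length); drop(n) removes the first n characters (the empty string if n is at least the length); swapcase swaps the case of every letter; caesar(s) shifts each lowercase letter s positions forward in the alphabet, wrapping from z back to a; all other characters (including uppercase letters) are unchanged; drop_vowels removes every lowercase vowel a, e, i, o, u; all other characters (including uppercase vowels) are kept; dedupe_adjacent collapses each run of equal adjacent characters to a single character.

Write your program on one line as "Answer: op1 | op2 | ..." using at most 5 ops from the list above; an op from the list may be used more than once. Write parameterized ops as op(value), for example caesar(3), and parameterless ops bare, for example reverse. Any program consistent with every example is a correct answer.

drop(1) | caesar(1) | drop(1) | swapcase | take(4)

Check, running the answer program on each example:
  "cpbfweigel" -> "pbfweigel" -> "qcgxfjhfm" -> "cgxfjhfm" -> "CGXFJHFM" -> "CGXF"
  "agaenamdx" -> "gaenamdx" -> "hbfobney" -> "bfobney" -> "BFOBNEY" -> "BFOB"
  "elkrfj" -> "lkrfj" -> "mlsgk" -> "lsgk" -> "LSGK" -> "LSGK"
  "cekedxwtlrs" -> "ekedxwtlrs" -> "flfeyxumst" -> "lfeyxumst" -> "LFEYXUMST" -> "LFEY"
  "knrtmjr" -> "nrtmjr" -> "osunks" -> "sunks" -> "SUNKS" -> "SUNK"
  "kqc" -> "qc" -> "rd" -> "d" -> "D" -> "D"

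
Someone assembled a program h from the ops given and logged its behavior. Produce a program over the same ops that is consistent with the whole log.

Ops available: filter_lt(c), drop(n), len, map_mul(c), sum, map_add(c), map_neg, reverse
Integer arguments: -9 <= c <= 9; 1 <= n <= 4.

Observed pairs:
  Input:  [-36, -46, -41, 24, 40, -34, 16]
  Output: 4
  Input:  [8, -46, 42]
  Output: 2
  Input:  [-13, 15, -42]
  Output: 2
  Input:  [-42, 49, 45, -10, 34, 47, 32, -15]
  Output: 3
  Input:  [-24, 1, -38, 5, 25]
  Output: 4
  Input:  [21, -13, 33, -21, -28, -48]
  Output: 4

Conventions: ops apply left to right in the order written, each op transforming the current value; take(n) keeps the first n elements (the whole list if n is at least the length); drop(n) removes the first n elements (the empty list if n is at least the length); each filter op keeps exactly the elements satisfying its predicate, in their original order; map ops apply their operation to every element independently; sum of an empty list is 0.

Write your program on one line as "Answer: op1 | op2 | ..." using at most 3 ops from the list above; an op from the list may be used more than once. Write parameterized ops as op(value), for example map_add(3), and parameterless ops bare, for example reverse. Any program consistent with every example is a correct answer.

filter_lt(9) | map_mul(2) | len

Check, running the answer program on each example:
  [-36, -46, -41, 24, 40, -34, 16] -> [-36, -46, -41, -34] -> [-72, -92, -82, -68] -> 4
  [8, -46, 42] -> [8, -46] -> [16, -92] -> 2
  [-13, 15, -42] -> [-13, -42] -> [-26, -84] -> 2
  [-42, 49, 45, -10, 34, 47, 32, -15] -> [-42, -10, -15] -> [-84, -20, -30] -> 3
  [-24, 1, -38, 5, 25] -> [-24, 1, -38, 5] -> [-48, 2, -76, 10] -> 4
  [21, -13, 33, -21, -28, -48] -> [-13, -21, -28, -48] -> [-26, -42, -56, -96] -> 4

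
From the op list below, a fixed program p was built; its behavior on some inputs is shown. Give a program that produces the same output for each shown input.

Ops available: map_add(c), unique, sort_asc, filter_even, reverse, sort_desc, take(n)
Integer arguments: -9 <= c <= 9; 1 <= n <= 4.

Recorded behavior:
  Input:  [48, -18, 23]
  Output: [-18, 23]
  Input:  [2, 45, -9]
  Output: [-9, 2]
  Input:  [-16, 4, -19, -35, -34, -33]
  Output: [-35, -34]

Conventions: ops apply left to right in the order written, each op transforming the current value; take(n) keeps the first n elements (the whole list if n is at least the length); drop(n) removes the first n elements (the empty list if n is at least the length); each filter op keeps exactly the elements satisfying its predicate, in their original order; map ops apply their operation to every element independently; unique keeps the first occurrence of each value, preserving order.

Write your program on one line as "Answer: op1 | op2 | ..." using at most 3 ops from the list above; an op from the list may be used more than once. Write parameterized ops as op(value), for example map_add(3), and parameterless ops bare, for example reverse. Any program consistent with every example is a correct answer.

sort_desc | reverse | take(2)

Check, running the answer program on each example:
  [48, -18, 23] -> [48, 23, -18] -> [-18, 23, 48] -> [-18, 23]
  [2, 45, -9] -> [45, 2, -9] -> [-9, 2, 45] -> [-9, 2]
  [-16, 4, -19, -35, -34, -33] -> [4, -16, -19, -33, -34, -35] -> [-35, -34, -33, -19, -16, 4] -> [-35, -34]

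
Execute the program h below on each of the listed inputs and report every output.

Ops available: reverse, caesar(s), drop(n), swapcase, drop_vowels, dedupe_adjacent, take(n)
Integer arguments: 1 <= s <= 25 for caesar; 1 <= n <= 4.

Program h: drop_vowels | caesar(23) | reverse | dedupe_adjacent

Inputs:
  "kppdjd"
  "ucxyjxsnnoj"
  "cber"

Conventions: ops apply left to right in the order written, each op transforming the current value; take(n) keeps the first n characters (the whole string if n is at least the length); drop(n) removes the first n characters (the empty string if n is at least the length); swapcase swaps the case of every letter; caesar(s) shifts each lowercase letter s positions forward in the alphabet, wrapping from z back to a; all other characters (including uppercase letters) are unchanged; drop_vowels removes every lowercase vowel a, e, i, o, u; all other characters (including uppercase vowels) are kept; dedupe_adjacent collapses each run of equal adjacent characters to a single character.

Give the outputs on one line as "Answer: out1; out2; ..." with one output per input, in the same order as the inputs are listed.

"agamh"; "gkpugvuz"; "oyz"

Execution, op by op:
  "kppdjd" -> "kppdjd" -> "hmmaga" -> "agammh" -> "agamh"
  "ucxyjxsnnoj" -> "cxyjxsnnj" -> "zuvgupkkg" -> "gkkpugvuz" -> "gkpugvuz"
  "cber" -> "cbr" -> "zyo" -> "oyz" -> "oyz"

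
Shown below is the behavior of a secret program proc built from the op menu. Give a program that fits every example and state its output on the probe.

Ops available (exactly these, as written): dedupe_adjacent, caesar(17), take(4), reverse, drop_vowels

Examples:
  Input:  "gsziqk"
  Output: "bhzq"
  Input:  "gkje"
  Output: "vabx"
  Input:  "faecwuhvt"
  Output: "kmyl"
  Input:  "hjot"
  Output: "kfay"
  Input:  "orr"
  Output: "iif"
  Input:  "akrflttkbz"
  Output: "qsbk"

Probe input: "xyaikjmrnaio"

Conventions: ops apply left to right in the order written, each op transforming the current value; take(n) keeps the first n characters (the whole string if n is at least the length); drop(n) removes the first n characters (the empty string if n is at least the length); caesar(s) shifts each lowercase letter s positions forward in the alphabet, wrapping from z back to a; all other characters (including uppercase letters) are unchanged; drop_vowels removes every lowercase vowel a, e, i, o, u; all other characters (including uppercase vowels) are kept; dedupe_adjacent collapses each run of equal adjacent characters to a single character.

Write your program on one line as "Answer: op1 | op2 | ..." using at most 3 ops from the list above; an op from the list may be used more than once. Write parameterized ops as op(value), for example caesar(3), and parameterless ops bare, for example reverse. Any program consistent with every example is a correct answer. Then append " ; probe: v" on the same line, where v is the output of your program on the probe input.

reverse | caesar(17) | take(4) ; probe: "fzre"

Check, running the answer program on each example:
  "gsziqk" -> "kqizsg" -> "bhzqjx" -> "bhzq"
  "gkje" -> "ejkg" -> "vabx" -> "vabx"
  "faecwuhvt" -> "tvhuwceaf" -> "kmylntvrw" -> "kmyl"
  "hjot" -> "tojh" -> "kfay" -> "kfay"
  "orr" -> "rro" -> "iif" -> "iif"
  "akrflttkbz" -> "zbkttlfrka" -> "qsbkkcwibr" -> "qsbk"
  probe: "xyaikjmrnaio" -> "oianrmjkiayx" -> "fzreidabzrpo" -> "fzre"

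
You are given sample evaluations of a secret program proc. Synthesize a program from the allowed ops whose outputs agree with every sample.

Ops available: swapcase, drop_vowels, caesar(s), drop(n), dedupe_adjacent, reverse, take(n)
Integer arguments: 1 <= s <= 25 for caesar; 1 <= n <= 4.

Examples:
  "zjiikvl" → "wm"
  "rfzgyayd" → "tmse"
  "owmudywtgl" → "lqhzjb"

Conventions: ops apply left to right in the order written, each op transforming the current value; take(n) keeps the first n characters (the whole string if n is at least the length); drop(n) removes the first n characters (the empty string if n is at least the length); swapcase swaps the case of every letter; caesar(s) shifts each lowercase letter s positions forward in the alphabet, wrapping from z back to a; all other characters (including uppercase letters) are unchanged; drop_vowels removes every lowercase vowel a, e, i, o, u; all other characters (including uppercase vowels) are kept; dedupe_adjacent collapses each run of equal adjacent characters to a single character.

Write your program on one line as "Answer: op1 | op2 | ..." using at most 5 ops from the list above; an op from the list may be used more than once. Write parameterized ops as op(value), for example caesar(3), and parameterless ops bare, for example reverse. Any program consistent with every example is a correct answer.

caesar(13) | reverse | dedupe_adjacent | drop(4)

Check, running the answer program on each example:
  "zjiikvl" -> "mwvvxiy" -> "yixvvwm" -> "yixvwm" -> "wm"
  "rfzgyayd" -> "esmtlnlq" -> "qlnltmse" -> "qlnltmse" -> "tmse"
  "owmudywtgl" -> "bjzhqljgty" -> "ytgjlqhzjb" -> "ytgjlqhzjb" -> "lqhzjb"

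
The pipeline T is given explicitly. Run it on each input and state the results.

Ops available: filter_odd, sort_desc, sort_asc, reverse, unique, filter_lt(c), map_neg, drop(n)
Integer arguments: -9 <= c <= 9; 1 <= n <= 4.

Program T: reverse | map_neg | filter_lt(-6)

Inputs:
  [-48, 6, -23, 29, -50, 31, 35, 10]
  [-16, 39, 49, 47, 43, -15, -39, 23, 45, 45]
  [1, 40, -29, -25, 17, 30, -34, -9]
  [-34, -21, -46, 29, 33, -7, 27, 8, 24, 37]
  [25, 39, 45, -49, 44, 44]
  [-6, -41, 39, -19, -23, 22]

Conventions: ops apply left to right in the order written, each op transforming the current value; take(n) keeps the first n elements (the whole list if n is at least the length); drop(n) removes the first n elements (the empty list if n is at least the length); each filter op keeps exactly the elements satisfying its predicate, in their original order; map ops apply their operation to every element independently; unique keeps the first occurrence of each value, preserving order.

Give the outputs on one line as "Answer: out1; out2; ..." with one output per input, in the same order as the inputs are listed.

Execution, op by op:
  [-48, 6, -23, 29, -50, 31, 35, 10] -> [10, 35, 31, -50, 29, -23, 6, -48] -> [-10, -35, -31, 50, -29, 23, -6, 48] -> [-10, -35, -31, -29]
  [-16, 39, 49, 47, 43, -15, -39, 23, 45, 45] -> [45, 45, 23, -39, -15, 43, 47, 49, 39, -16] -> [-45, -45, -23, 39, 15, -43, -47, -49, -39, 16] -> [-45, -45, -23, -43, -47, -49, -39]
  [1, 40, -29, -25, 17, 30, -34, -9] -> [-9, -34, 30, 17, -25, -29, 40, 1] -> [9, 34, -30, -17, 25, 29, -40, -1] -> [-30, -17, -40]
  [-34, -21, -46, 29, 33, -7, 27, 8, 24, 37] -> [37, 24, 8, 27, -7, 33, 29, -46, -21, -34] -> [-37, -24, -8, -27, 7, -33, -29, 46, 21, 34] -> [-37, -24, -8, -27, -33, -29]
  [25, 39, 45, -49, 44, 44] -> [44, 44, -49, 45, 39, 25] -> [-44, -44, 49, -45, -39, -25] -> [-44, -44, -45, -39, -25]
  [-6, -41, 39, -19, -23, 22] -> [22, -23, -19, 39, -41, -6] -> [-22, 23, 19, -39, 41, 6] -> [-22, -39]

[-10, -35, -31, -29]; [-45, -45, -23, -43, -47, -49, -39]; [-30, -17, -40]; [-37, -24, -8, -27, -33, -29]; [-44, -44, -45, -39, -25]; [-22, -39]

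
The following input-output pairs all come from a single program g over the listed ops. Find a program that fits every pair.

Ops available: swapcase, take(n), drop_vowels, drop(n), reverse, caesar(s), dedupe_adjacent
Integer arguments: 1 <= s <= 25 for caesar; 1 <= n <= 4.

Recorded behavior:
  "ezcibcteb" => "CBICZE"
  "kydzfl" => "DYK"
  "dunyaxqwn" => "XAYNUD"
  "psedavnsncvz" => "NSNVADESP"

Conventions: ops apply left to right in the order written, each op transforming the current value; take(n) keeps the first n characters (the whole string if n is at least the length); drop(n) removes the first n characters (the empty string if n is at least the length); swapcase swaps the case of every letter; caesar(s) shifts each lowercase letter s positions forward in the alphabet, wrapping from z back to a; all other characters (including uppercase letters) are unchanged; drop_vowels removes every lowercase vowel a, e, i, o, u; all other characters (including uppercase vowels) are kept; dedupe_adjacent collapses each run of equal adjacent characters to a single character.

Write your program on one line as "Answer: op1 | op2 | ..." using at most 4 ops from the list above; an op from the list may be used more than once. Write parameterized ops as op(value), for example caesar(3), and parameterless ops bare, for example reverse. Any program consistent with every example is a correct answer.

reverse | drop(3) | swapcase

Check, running the answer program on each example:
  "ezcibcteb" -> "betcbicze" -> "cbicze" -> "CBICZE"
  "kydzfl" -> "lfzdyk" -> "dyk" -> "DYK"
  "dunyaxqwn" -> "nwqxaynud" -> "xaynud" -> "XAYNUD"
  "psedavnsncvz" -> "zvcnsnvadesp" -> "nsnvadesp" -> "NSNVADESP"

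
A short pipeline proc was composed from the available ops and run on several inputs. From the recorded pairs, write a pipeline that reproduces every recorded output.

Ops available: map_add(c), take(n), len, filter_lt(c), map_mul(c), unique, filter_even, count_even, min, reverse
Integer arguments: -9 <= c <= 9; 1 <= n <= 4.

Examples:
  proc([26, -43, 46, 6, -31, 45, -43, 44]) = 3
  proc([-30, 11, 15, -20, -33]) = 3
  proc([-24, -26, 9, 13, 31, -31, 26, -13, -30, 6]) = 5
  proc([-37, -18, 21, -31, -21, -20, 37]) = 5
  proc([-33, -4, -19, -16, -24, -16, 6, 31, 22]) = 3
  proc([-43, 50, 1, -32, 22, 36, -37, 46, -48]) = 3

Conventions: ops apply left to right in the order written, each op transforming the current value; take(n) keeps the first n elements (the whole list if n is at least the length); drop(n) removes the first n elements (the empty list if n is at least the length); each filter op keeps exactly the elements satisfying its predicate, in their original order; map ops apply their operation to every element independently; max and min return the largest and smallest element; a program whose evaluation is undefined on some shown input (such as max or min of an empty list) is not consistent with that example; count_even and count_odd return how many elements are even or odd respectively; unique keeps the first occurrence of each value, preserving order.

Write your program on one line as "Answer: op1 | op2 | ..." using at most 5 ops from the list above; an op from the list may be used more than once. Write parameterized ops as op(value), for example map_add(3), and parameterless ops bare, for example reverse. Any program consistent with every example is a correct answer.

map_add(9) | unique | filter_even | count_even

Check, running the answer program on each example:
  [26, -43, 46, 6, -31, 45, -43, 44] -> [35, -34, 55, 15, -22, 54, -34, 53] -> [35, -34, 55, 15, -22, 54, 53] -> [-34, -22, 54] -> 3
  [-30, 11, 15, -20, -33] -> [-21, 20, 24, -11, -24] -> [-21, 20, 24, -11, -24] -> [20, 24, -24] -> 3
  [-24, -26, 9, 13, 31, -31, 26, -13, -30, 6] -> [-15, -17, 18, 22, 40, -22, 35, -4, -21, 15] -> [-15, -17, 18, 22, 40, -22, 35, -4, -21, 15] -> [18, 22, 40, -22, -4] -> 5
  [-37, -18, 21, -31, -21, -20, 37] -> [-28, -9, 30, -22, -12, -11, 46] -> [-28, -9, 30, -22, -12, -11, 46] -> [-28, 30, -22, -12, 46] -> 5
  [-33, -4, -19, -16, -24, -16, 6, 31, 22] -> [-24, 5, -10, -7, -15, -7, 15, 40, 31] -> [-24, 5, -10, -7, -15, 15, 40, 31] -> [-24, -10, 40] -> 3
  [-43, 50, 1, -32, 22, 36, -37, 46, -48] -> [-34, 59, 10, -23, 31, 45, -28, 55, -39] -> [-34, 59, 10, -23, 31, 45, -28, 55, -39] -> [-34, 10, -28] -> 3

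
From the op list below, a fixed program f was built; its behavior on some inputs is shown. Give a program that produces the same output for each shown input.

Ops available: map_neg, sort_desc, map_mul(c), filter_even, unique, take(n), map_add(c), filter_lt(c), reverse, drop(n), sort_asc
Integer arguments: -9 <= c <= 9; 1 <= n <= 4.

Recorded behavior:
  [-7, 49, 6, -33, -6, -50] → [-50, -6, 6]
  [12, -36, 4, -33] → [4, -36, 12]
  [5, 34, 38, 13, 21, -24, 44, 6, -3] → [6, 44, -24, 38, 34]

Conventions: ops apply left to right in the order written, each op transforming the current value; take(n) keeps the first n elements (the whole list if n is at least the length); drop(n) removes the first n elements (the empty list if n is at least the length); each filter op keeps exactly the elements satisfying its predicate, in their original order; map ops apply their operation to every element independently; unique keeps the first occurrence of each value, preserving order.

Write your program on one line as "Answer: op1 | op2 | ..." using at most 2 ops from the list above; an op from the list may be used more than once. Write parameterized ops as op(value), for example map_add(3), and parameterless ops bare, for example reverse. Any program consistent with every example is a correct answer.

filter_even | reverse

Check, running the answer program on each example:
  [-7, 49, 6, -33, -6, -50] -> [6, -6, -50] -> [-50, -6, 6]
  [12, -36, 4, -33] -> [12, -36, 4] -> [4, -36, 12]
  [5, 34, 38, 13, 21, -24, 44, 6, -3] -> [34, 38, -24, 44, 6] -> [6, 44, -24, 38, 34]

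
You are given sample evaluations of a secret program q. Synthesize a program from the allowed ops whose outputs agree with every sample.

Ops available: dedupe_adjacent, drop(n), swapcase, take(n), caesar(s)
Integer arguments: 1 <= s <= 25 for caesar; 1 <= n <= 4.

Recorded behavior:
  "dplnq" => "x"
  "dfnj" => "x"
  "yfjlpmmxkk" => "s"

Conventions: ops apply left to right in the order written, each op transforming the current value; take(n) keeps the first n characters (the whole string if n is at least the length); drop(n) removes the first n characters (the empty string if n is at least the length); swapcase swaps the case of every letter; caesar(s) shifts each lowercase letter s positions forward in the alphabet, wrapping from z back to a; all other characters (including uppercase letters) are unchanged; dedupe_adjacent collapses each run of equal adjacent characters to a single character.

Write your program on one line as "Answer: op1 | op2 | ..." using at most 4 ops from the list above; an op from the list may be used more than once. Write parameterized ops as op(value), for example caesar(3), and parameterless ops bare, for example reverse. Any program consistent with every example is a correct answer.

swapcase | take(1) | swapcase | caesar(20)

Check, running the answer program on each example:
  "dplnq" -> "DPLNQ" -> "D" -> "d" -> "x"
  "dfnj" -> "DFNJ" -> "D" -> "d" -> "x"
  "yfjlpmmxkk" -> "YFJLPMMXKK" -> "Y" -> "y" -> "s"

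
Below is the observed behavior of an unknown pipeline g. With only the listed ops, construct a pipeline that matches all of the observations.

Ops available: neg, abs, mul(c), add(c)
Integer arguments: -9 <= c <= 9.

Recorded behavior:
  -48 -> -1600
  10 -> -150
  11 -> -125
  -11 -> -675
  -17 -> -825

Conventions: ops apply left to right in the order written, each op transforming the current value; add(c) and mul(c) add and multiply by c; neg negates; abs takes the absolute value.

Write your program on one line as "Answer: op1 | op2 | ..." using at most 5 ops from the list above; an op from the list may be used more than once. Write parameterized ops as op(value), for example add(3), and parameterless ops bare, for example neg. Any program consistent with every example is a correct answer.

add(-7) | add(-9) | mul(5) | mul(-5) | neg

Check, running the answer program on each example:
  -48 -> -55 -> -64 -> -320 -> 1600 -> -1600
  10 -> 3 -> -6 -> -30 -> 150 -> -150
  11 -> 4 -> -5 -> -25 -> 125 -> -125
  -11 -> -18 -> -27 -> -135 -> 675 -> -675
  -17 -> -24 -> -33 -> -165 -> 825 -> -825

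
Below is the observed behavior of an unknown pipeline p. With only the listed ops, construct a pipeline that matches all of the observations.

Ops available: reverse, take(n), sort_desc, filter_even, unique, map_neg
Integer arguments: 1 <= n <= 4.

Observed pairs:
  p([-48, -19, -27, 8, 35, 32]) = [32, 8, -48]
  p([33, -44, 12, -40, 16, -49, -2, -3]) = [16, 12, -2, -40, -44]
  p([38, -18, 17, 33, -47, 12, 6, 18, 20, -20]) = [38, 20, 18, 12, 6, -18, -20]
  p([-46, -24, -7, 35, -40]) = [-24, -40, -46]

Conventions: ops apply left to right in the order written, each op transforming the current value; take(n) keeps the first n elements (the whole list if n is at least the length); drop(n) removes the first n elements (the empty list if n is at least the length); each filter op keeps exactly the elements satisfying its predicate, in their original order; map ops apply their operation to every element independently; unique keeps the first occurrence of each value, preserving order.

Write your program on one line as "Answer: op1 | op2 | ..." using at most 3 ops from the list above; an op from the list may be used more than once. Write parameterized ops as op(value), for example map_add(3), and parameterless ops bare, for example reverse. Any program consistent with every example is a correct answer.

sort_desc | filter_even

Check, running the answer program on each example:
  [-48, -19, -27, 8, 35, 32] -> [35, 32, 8, -19, -27, -48] -> [32, 8, -48]
  [33, -44, 12, -40, 16, -49, -2, -3] -> [33, 16, 12, -2, -3, -40, -44, -49] -> [16, 12, -2, -40, -44]
  [38, -18, 17, 33, -47, 12, 6, 18, 20, -20] -> [38, 33, 20, 18, 17, 12, 6, -18, -20, -47] -> [38, 20, 18, 12, 6, -18, -20]
  [-46, -24, -7, 35, -40] -> [35, -7, -24, -40, -46] -> [-24, -40, -46]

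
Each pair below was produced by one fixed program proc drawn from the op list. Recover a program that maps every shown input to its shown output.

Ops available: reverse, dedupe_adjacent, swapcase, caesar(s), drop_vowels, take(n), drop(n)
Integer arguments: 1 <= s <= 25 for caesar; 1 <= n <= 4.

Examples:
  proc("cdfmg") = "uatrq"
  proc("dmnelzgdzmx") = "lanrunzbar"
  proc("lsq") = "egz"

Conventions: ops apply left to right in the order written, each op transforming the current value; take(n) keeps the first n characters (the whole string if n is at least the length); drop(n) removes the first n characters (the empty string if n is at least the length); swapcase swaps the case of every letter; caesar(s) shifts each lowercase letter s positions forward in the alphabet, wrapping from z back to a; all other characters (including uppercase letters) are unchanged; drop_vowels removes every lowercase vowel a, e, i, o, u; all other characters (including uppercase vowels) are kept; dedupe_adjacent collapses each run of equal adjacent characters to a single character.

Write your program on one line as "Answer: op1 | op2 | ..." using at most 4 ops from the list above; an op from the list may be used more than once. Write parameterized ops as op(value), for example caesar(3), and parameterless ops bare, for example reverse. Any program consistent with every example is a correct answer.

drop_vowels | caesar(23) | reverse | caesar(17)

Check, running the answer program on each example:
  "cdfmg" -> "cdfmg" -> "zacjd" -> "djcaz" -> "uatrq"
  "dmnelzgdzmx" -> "dmnlzgdzmx" -> "ajkiwdawju" -> "ujwadwikja" -> "lanrunzbar"
  "lsq" -> "lsq" -> "ipn" -> "npi" -> "egz"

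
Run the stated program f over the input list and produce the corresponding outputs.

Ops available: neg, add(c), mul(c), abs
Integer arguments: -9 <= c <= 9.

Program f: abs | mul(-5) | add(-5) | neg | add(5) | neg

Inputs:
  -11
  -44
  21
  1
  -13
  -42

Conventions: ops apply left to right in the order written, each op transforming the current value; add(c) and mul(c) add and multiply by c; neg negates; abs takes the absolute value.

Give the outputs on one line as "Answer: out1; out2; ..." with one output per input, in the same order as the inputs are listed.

-65; -230; -115; -15; -75; -220

Execution, op by op:
  -11 -> 11 -> -55 -> -60 -> 60 -> 65 -> -65
  -44 -> 44 -> -220 -> -225 -> 225 -> 230 -> -230
  21 -> 21 -> -105 -> -110 -> 110 -> 115 -> -115
  1 -> 1 -> -5 -> -10 -> 10 -> 15 -> -15
  -13 -> 13 -> -65 -> -70 -> 70 -> 75 -> -75
  -42 -> 42 -> -210 -> -215 -> 215 -> 220 -> -220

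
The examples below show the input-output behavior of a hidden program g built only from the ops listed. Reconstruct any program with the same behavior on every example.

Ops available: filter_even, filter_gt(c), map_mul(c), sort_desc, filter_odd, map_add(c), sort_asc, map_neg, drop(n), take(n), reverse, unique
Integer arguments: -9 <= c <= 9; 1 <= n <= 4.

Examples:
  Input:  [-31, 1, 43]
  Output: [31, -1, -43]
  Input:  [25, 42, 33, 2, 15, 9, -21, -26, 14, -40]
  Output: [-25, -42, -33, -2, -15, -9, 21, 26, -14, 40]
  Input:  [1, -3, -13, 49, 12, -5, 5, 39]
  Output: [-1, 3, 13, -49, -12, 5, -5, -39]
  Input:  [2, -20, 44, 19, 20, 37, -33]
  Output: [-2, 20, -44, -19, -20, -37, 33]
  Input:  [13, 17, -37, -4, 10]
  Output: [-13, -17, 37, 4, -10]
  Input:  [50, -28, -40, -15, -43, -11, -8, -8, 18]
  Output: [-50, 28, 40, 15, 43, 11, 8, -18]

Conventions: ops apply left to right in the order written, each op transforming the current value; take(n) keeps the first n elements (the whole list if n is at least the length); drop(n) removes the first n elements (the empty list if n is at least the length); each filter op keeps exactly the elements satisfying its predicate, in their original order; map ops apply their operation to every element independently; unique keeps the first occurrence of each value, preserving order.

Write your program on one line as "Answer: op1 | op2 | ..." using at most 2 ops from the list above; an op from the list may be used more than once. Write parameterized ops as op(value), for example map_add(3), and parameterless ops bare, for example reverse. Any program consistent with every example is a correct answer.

map_neg | unique

Check, running the answer program on each example:
  [-31, 1, 43] -> [31, -1, -43] -> [31, -1, -43]
  [25, 42, 33, 2, 15, 9, -21, -26, 14, -40] -> [-25, -42, -33, -2, -15, -9, 21, 26, -14, 40] -> [-25, -42, -33, -2, -15, -9, 21, 26, -14, 40]
  [1, -3, -13, 49, 12, -5, 5, 39] -> [-1, 3, 13, -49, -12, 5, -5, -39] -> [-1, 3, 13, -49, -12, 5, -5, -39]
  [2, -20, 44, 19, 20, 37, -33] -> [-2, 20, -44, -19, -20, -37, 33] -> [-2, 20, -44, -19, -20, -37, 33]
  [13, 17, -37, -4, 10] -> [-13, -17, 37, 4, -10] -> [-13, -17, 37, 4, -10]
  [50, -28, -40, -15, -43, -11, -8, -8, 18] -> [-50, 28, 40, 15, 43, 11, 8, 8, -18] -> [-50, 28, 40, 15, 43, 11, 8, -18]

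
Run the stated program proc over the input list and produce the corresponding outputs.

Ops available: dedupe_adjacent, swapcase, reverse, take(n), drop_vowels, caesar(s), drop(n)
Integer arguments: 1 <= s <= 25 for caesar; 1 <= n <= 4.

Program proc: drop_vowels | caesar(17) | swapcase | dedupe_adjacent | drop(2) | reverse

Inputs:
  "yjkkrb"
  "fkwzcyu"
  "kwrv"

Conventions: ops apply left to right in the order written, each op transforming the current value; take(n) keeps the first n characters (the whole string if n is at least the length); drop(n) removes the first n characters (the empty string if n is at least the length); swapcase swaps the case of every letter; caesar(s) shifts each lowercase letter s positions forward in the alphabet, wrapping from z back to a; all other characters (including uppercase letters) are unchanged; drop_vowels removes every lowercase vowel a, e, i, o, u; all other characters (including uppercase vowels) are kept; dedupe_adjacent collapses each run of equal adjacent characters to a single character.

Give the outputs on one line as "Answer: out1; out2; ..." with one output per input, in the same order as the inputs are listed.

Execution, op by op:
  "yjkkrb" -> "yjkkrb" -> "pabbis" -> "PABBIS" -> "PABIS" -> "BIS" -> "SIB"
  "fkwzcyu" -> "fkwzcy" -> "wbnqtp" -> "WBNQTP" -> "WBNQTP" -> "NQTP" -> "PTQN"
  "kwrv" -> "kwrv" -> "bnim" -> "BNIM" -> "BNIM" -> "IM" -> "MI"

"SIB"; "PTQN"; "MI"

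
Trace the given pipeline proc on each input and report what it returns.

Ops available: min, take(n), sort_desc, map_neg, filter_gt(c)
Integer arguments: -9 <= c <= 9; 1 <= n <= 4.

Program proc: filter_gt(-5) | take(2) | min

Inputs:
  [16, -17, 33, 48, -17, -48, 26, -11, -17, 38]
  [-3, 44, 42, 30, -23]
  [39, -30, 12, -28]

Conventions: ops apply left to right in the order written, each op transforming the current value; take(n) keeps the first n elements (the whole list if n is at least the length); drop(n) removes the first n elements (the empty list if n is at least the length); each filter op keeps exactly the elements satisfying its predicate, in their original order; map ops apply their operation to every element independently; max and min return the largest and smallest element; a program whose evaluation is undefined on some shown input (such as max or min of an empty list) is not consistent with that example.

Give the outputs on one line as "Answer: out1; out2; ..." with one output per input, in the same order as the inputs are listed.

Execution, op by op:
  [16, -17, 33, 48, -17, -48, 26, -11, -17, 38] -> [16, 33, 48, 26, 38] -> [16, 33] -> 16
  [-3, 44, 42, 30, -23] -> [-3, 44, 42, 30] -> [-3, 44] -> -3
  [39, -30, 12, -28] -> [39, 12] -> [39, 12] -> 12

16; -3; 12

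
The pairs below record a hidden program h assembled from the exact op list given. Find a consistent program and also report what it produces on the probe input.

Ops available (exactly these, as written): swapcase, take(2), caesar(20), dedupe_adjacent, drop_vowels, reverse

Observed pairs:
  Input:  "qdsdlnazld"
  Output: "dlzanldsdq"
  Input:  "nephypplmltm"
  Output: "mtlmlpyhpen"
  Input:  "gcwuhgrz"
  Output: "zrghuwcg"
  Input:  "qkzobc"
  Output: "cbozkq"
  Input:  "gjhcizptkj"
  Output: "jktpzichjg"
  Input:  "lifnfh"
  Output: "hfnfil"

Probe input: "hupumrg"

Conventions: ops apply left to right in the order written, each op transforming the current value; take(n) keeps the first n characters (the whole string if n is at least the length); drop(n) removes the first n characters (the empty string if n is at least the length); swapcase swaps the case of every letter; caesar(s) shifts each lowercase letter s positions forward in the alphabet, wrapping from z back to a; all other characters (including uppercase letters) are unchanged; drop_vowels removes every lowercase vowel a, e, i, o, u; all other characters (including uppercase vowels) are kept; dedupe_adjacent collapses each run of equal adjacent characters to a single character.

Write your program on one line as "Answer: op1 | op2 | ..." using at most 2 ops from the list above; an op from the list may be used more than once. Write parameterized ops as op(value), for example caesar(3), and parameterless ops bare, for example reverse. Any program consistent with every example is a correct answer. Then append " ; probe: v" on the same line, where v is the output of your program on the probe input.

reverse | dedupe_adjacent ; probe: "grmupuh"

Check, running the answer program on each example:
  "qdsdlnazld" -> "dlzanldsdq" -> "dlzanldsdq"
  "nephypplmltm" -> "mtlmlppyhpen" -> "mtlmlpyhpen"
  "gcwuhgrz" -> "zrghuwcg" -> "zrghuwcg"
  "qkzobc" -> "cbozkq" -> "cbozkq"
  "gjhcizptkj" -> "jktpzichjg" -> "jktpzichjg"
  "lifnfh" -> "hfnfil" -> "hfnfil"
  probe: "hupumrg" -> "grmupuh" -> "grmupuh"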